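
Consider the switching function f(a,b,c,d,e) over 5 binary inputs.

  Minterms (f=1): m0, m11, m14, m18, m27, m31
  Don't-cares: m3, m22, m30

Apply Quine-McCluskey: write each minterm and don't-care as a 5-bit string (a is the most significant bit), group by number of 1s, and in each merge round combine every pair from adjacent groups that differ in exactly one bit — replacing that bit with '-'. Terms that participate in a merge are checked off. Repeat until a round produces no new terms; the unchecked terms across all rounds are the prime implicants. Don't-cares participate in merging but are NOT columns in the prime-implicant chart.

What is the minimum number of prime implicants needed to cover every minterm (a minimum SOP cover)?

5

[col 0] 00000, 00011*, 01011*, 01110*, 10010*, 10110*, 11011*, 11110*, 11111*
[col 1] -1011, -1110, 0-011, 1-110, 10-10, 11-11, 1111-
Prime implicants: -1011, -1110, 0-011, 00000, 1-110, 10-10, 11-11, 1111-
PI chart (minterm → PIs covering it):
  0 | 00000  (sole → essential)
  11 | -1011,0-011
  14 | -1110  (sole → essential)
  18 | 10-10  (sole → essential)
  27 | -1011,11-11
  31 | 11-11,1111-
Essential prime implicants: -1110, 00000, 10-10
Petrick residual → -1011, 11-11
Minimum SOP uses 5 PIs: bc'de + bcde' + a'b'c'd'e' + ab'de' + abde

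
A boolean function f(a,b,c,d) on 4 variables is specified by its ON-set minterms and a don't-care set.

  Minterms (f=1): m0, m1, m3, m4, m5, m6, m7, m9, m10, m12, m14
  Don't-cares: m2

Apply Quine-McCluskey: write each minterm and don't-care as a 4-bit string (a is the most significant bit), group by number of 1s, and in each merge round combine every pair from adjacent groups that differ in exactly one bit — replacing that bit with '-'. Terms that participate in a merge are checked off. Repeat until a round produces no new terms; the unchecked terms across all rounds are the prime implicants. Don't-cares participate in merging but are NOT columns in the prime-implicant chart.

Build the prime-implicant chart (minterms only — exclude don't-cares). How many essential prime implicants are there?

4

size-2^0 implicants → 0000(✓)  0001(✓)  0010(✓)  0011(✓)  0100(✓)  0101(✓)  0110(✓)  0111(✓)  1001(✓)  1010(✓)  1100(✓)  1110(✓)
size-2^1 implicants → -001  -010(✓)  -100(✓)  -110(✓)  0-00(✓)  0-01(✓)  0-10(✓)  0-11(✓)  00-0(✓)  00-1(✓)  000-(✓)  001-(✓)  01-0(✓)  01-1(✓)  010-(✓)  011-(✓)  1-10(✓)  11-0(✓)
size-2^2 implicants → --10  -1-0  0--0(✓)  0--1(✓)  0-0-(✓)  0-1-(✓)  00--(✓)  01--(✓)
size-2^3 implicants → 0---
Unchecked terms (primes): --10, -001, -1-0, 0---
Minterm coverage:
  m0 ⊆ 0--- [E]
  m1 ⊆ -001,0---
  m3 ⊆ 0--- [E]
  m4 ⊆ -1-0,0---
  m5 ⊆ 0--- [E]
  m6 ⊆ --10,-1-0,0---
  m7 ⊆ 0--- [E]
  m9 ⊆ -001 [E]
  m10 ⊆ --10 [E]
  m12 ⊆ -1-0 [E]
  m14 ⊆ --10,-1-0
E = {--10, -001, -1-0, 0---}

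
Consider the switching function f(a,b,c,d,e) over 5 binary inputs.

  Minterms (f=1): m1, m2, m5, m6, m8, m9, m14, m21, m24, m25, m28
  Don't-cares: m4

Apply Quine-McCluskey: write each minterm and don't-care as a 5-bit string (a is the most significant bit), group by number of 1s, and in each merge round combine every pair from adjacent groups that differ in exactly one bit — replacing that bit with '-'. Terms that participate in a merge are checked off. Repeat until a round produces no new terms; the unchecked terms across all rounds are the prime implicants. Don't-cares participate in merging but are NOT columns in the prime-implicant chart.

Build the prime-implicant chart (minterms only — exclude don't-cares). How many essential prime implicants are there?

5

Round 0: 00001✓ 00010✓ 00100✓ 00101✓ 00110✓ 01000✓ 01001✓ 01110✓ 10101✓ 11000✓ 11001✓ 11100✓
Round 1: -0101 -1000✓ -1001✓ 0-001 0-110 00-01 00-10 001-0 0010- 0100-✓ 11-00 1100-✓
Round 2: -100-
PIs = {-0101, -100-, 0-001, 0-110, 00-01, 00-10, 001-0, 0010-, 11-00}
Coverage chart:
  m1: 0-001,00-01
  m2: 00-10 ←essential
  m5: -0101,00-01,0010-
  m6: 0-110,00-10,001-0
  m8: -100- ←essential
  m9: -100-,0-001
  m14: 0-110 ←essential
  m21: -0101 ←essential
  m24: -100-,11-00
  m25: -100- ←essential
  m28: 11-00 ←essential
Essential: -0101, -100-, 0-110, 00-10, 11-00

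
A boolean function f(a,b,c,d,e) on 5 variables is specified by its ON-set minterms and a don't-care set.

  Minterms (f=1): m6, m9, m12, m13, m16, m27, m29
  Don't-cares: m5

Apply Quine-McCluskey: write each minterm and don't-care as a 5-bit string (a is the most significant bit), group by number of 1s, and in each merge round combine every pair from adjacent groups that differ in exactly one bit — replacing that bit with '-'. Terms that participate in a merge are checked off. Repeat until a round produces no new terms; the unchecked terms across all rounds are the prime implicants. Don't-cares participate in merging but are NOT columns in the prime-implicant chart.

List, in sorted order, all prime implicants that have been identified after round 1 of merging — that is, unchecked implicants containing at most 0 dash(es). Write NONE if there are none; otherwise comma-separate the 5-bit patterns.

Round 0: 00101✓ 00110 01001✓ 01100✓ 01101✓ 10000 11011 11101✓
Round 1: -1101 0-101 01-01 0110-
PIs = {-1101, 0-101, 00110, 01-01, 0110-, 10000, 11011}

00110, 10000, 11011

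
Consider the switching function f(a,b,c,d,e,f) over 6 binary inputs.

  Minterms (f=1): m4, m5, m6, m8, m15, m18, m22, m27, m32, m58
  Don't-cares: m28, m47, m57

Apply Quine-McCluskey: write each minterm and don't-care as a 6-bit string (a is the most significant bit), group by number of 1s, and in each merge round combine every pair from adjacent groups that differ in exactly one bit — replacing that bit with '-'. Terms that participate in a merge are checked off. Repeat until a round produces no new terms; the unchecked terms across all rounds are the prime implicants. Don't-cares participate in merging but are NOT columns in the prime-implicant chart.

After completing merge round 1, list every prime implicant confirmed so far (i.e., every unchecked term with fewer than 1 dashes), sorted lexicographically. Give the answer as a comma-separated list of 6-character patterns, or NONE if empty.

size-2^0 implicants → 000100(✓)  000101(✓)  000110(✓)  001000  001111(✓)  010010(✓)  010110(✓)  011011  011100  100000  101111(✓)  111001  111010
size-2^1 implicants → -01111  0-0110  0001-0  00010-  010-10
Unchecked terms (primes): -01111, 0-0110, 0001-0, 00010-, 001000, 010-10, 011011, 011100, 100000, 111001, 111010

001000, 011011, 011100, 100000, 111001, 111010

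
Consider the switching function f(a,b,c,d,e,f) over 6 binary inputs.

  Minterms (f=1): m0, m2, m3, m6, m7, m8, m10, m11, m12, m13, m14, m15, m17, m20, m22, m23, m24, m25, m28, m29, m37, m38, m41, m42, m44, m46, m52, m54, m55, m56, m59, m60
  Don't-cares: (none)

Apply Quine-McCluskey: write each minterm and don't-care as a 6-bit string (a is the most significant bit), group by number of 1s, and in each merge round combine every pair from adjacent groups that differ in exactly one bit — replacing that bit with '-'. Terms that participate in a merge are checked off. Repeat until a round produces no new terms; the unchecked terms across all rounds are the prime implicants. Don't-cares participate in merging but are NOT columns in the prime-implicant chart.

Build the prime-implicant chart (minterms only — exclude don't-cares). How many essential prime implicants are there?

Round 0: 000000✓ 000010✓ 000011✓ 000110✓ 000111✓ 001000✓ 001010✓ 001011✓ 001100✓ 001101✓ 001110✓ 001111✓ 010001✓ 010100✓ 010110✓ 010111✓ 011000✓ 011001✓ 011100✓ 011101✓ 100101 100110✓ 101001 101010✓ 101100✓ 101110✓ 110100✓ 110110✓ 110111✓ 111000✓ 111011 111100✓
Round 1: -00110✓ -01010✓ -01100✓ -01110✓ -10100✓ -10110✓ -10111✓ -11000✓ -11100✓ 0-0110✓ 0-0111✓ 0-1000✓ 0-1100✓ 0-1101✓ 00-000✓ 00-010✓ 00-011✓ 00-110✓ 00-111✓ 000-10✓ 000-11✓ 0000-0✓ 00001-✓ 00011-✓ 001-00✓ 001-10✓ 001-11✓ 0010-0✓ 00101-✓ 0011-0✓ 0011-1✓ 00110-✓ 00111-✓ 01-001 01-100✓ 0101-0✓ 01011-✓ 011-00✓ 011-01✓ 01100-✓ 01110-✓ 1-0110✓ 1-1100✓ 10-110✓ 101-10✓ 1011-0✓ 11-100✓ 1101-0✓ 11011-✓ 111-00✓
Round 2: --0110 --1100 -0-110 -01-10 -011-0 -1-100 -101-0 -1011- -11-00 0-011- 0-1-00 0-110- 00--10✓ 00--11✓ 00-0-0 00-01-✓ 00-11-✓ 000-1-✓ 001--0 001-1-✓ 0011-- 011-0-
Round 3: 00--1-
PIs = {--0110, --1100, -0-110, -01-10, -011-0, -1-100, -101-0, -1011-, -11-00, 0-011-, 0-1-00, 0-110-, 00--1-, 00-0-0, 001--0, 0011--, 01-001, 011-0-, 100101, 101001, 111011}
Coverage chart:
  m0: 00-0-0 ←essential
  m2: 00--1-,00-0-0
  m3: 00--1- ←essential
  m6: --0110,-0-110,0-011-,00--1-
  m7: 0-011-,00--1-
  m8: 0-1-00,00-0-0,001--0
  m10: -01-10,00--1-,00-0-0,001--0
  m11: 00--1- ←essential
  m12: --1100,-011-0,0-1-00,0-110-,001--0,0011--
  m13: 0-110-,0011--
  m14: -0-110,-01-10,-011-0,00--1-,001--0,0011--
  m15: 00--1-,0011--
  m17: 01-001 ←essential
  m20: -1-100,-101-0
  m22: --0110,-101-0,-1011-,0-011-
  m23: -1011-,0-011-
  m24: -11-00,0-1-00,011-0-
  m25: 01-001,011-0-
  m28: --1100,-1-100,-11-00,0-1-00,0-110-,011-0-
  m29: 0-110-,011-0-
  m37: 100101 ←essential
  m38: --0110,-0-110
  m41: 101001 ←essential
  m42: -01-10 ←essential
  m44: --1100,-011-0
  m46: -0-110,-01-10,-011-0
  m52: -1-100,-101-0
  m54: --0110,-101-0,-1011-
  m55: -1011- ←essential
  m56: -11-00 ←essential
  m59: 111011 ←essential
  m60: --1100,-1-100,-11-00
Essential: -01-10, -1011-, -11-00, 00--1-, 00-0-0, 01-001, 100101, 101001, 111011

9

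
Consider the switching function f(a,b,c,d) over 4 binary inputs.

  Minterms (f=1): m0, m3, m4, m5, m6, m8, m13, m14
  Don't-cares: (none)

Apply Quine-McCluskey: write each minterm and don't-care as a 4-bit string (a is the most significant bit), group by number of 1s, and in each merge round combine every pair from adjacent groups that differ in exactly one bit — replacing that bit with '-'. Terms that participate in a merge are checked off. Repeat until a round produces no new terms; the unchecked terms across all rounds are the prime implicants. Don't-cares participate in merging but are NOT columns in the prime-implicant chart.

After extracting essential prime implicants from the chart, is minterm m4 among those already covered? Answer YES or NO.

[col 0] 0000*, 0011, 0100*, 0101*, 0110*, 1000*, 1101*, 1110*
[col 1] -000, -101, -110, 0-00, 01-0, 010-
Prime implicants: -000, -101, -110, 0-00, 0011, 01-0, 010-
PI chart (minterm → PIs covering it):
  0 | -000,0-00
  3 | 0011  (sole → essential)
  4 | 0-00,01-0,010-
  5 | -101,010-
  6 | -110,01-0
  8 | -000  (sole → essential)
  13 | -101  (sole → essential)
  14 | -110  (sole → essential)
Essential prime implicants: -000, -101, -110, 0011

NO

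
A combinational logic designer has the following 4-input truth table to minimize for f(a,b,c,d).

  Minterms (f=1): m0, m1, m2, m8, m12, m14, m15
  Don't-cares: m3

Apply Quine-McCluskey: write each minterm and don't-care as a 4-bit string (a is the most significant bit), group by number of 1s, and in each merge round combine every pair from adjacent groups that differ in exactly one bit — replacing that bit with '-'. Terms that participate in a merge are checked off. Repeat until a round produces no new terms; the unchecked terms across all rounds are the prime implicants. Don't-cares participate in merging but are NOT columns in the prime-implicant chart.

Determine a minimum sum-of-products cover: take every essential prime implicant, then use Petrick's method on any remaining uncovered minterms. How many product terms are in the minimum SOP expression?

size-2^0 implicants → 0000(✓)  0001(✓)  0010(✓)  0011(✓)  1000(✓)  1100(✓)  1110(✓)  1111(✓)
size-2^1 implicants → -000  00-0(✓)  00-1(✓)  000-(✓)  001-(✓)  1-00  11-0  111-
size-2^2 implicants → 00--
Unchecked terms (primes): -000, 00--, 1-00, 11-0, 111-
Minterm coverage:
  m0 ⊆ -000,00--
  m1 ⊆ 00-- [E]
  m2 ⊆ 00-- [E]
  m8 ⊆ -000,1-00
  m12 ⊆ 1-00,11-0
  m14 ⊆ 11-0,111-
  m15 ⊆ 111- [E]
E = {00--, 111-}
Petrick residual → 1-00
Cover = a'b' + ac'd' + abc  |cover|=3

3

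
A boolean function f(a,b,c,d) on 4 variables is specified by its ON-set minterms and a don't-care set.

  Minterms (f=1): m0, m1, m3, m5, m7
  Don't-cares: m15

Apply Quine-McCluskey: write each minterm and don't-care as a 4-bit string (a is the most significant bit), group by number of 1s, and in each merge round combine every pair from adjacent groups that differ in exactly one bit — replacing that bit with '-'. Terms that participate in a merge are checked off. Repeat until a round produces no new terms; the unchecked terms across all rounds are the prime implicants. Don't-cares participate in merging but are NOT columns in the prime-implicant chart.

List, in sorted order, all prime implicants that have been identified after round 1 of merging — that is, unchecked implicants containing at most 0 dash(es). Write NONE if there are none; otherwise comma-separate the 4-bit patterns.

NONE

[col 0] 0000*, 0001*, 0011*, 0101*, 0111*, 1111*
[col 1] -111, 0-01*, 0-11*, 00-1*, 000-, 01-1*
[col 2] 0--1
Prime implicants: -111, 0--1, 000-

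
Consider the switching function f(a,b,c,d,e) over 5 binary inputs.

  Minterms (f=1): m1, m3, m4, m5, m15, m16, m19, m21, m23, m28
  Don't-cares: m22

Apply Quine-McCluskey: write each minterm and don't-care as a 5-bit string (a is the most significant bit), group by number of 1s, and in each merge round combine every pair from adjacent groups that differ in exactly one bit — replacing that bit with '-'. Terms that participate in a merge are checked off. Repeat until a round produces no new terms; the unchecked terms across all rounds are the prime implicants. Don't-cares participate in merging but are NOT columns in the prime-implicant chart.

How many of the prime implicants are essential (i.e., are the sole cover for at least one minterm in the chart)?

4

[col 0] 00001*, 00011*, 00100*, 00101*, 01111, 10000, 10011*, 10101*, 10110*, 10111*, 11100
[col 1] -0011, -0101, 00-01, 000-1, 0010-, 10-11, 101-1, 1011-
Prime implicants: -0011, -0101, 00-01, 000-1, 0010-, 01111, 10-11, 10000, 101-1, 1011-, 11100
PI chart (minterm → PIs covering it):
  1 | 00-01,000-1
  3 | -0011,000-1
  4 | 0010-  (sole → essential)
  5 | -0101,00-01,0010-
  15 | 01111  (sole → essential)
  16 | 10000  (sole → essential)
  19 | -0011,10-11
  21 | -0101,101-1
  23 | 10-11,101-1,1011-
  28 | 11100  (sole → essential)
Essential prime implicants: 0010-, 01111, 10000, 11100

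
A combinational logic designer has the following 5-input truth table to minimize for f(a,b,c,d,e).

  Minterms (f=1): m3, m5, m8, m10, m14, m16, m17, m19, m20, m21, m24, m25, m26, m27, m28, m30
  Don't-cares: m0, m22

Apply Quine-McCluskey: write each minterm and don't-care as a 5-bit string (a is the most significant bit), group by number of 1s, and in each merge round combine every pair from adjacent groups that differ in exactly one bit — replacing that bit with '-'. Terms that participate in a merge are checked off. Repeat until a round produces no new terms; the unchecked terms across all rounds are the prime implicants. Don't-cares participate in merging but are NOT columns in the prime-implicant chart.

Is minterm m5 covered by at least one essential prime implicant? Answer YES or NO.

YES

size-2^0 implicants → 00000(✓)  00011(✓)  00101(✓)  01000(✓)  01010(✓)  01110(✓)  10000(✓)  10001(✓)  10011(✓)  10100(✓)  10101(✓)  10110(✓)  11000(✓)  11001(✓)  11010(✓)  11011(✓)  11100(✓)  11110(✓)
size-2^1 implicants → -0000(✓)  -0011  -0101  -1000(✓)  -1010(✓)  -1110(✓)  0-000(✓)  01-10(✓)  010-0(✓)  1-000(✓)  1-001(✓)  1-011(✓)  1-100(✓)  1-110(✓)  10-00(✓)  10-01(✓)  100-1(✓)  1000-(✓)  101-0(✓)  1010-(✓)  11-00(✓)  11-10(✓)  110-0(✓)  110-1(✓)  1100-(✓)  1101-(✓)  111-0(✓)
size-2^2 implicants → --000  -1-10  -10-0  1--00  1-0-1  1-00-  1-1-0  10-0-  11--0  110--
Unchecked terms (primes): --000, -0011, -0101, -1-10, -10-0, 1--00, 1-0-1, 1-00-, 1-1-0, 10-0-, 11--0, 110--
Minterm coverage:
  m3 ⊆ -0011 [E]
  m5 ⊆ -0101 [E]
  m8 ⊆ --000,-10-0
  m10 ⊆ -1-10,-10-0
  m14 ⊆ -1-10 [E]
  m16 ⊆ --000,1--00,1-00-,10-0-
  m17 ⊆ 1-0-1,1-00-,10-0-
  m19 ⊆ -0011,1-0-1
  m20 ⊆ 1--00,1-1-0,10-0-
  m21 ⊆ -0101,10-0-
  m24 ⊆ --000,-10-0,1--00,1-00-,11--0,110--
  m25 ⊆ 1-0-1,1-00-,110--
  m26 ⊆ -1-10,-10-0,11--0,110--
  m27 ⊆ 1-0-1,110--
  m28 ⊆ 1--00,1-1-0,11--0
  m30 ⊆ -1-10,1-1-0,11--0
E = {-0011, -0101, -1-10}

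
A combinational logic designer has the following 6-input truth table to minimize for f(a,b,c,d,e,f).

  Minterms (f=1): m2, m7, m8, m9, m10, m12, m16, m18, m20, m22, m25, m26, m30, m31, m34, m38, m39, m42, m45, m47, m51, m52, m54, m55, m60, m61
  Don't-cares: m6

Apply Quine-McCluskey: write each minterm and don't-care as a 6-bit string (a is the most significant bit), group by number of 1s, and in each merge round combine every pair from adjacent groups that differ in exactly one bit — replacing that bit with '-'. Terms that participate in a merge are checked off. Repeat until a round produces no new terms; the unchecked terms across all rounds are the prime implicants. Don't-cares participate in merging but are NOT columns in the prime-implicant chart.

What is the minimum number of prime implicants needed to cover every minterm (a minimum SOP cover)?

[col 0] 000010*, 000110*, 000111*, 001000*, 001001*, 001010*, 001100*, 010000*, 010010*, 010100*, 010110*, 011001*, 011010*, 011110*, 011111*, 100010*, 100110*, 100111*, 101010*, 101101*, 101111*, 110011*, 110100*, 110110*, 110111*, 111100*, 111101*
[col 1] -00010*, -00110*, -00111*, -01010*, -10100*, -10110*, 0-0010*, 0-0110*, 0-1001, 0-1010*, 00-010*, 000-10*, 00011-*, 001-00, 0010-0, 00100-, 01-010*, 01-110*, 010-00*, 010-10*, 0100-0*, 0101-0*, 011-10*, 01111-, 1-0110*, 1-0111*, 1-1101, 10-010*, 10-111, 100-10*, 10011-*, 1011-1, 11-100, 110-11, 1101-0*, 11011-*, 11110-
[col 2] --0110, -0-010, -00-10, -0011-, -101-0, 0--010, 0-0-10, 01--10, 010--0, 1-011-
Prime implicants: --0110, -0-010, -00-10, -0011-, -101-0, 0--010, 0-0-10, 0-1001, 001-00, 0010-0, 00100-, 01--10, 010--0, 01111-, 1-011-, 1-1101, 10-111, 1011-1, 11-100, 110-11, 11110-
PI chart (minterm → PIs covering it):
  2 | -0-010,-00-10,0--010,0-0-10
  7 | -0011-  (sole → essential)
  8 | 001-00,0010-0,00100-
  9 | 0-1001,00100-
  10 | -0-010,0--010,0010-0
  12 | 001-00  (sole → essential)
  16 | 010--0  (sole → essential)
  18 | 0--010,0-0-10,01--10,010--0
  20 | -101-0,010--0
  22 | --0110,-101-0,0-0-10,01--10,010--0
  25 | 0-1001  (sole → essential)
  26 | 0--010,01--10
  30 | 01--10,01111-
  31 | 01111-  (sole → essential)
  34 | -0-010,-00-10
  38 | --0110,-00-10,-0011-,1-011-
  39 | -0011-,1-011-,10-111
  42 | -0-010  (sole → essential)
  45 | 1-1101,1011-1
  47 | 10-111,1011-1
  51 | 110-11  (sole → essential)
  52 | -101-0,11-100
  54 | --0110,-101-0,1-011-
  55 | 1-011-,110-11
  60 | 11-100,11110-
  61 | 1-1101,11110-
Essential prime implicants: -0-010, -0011-, 0-1001, 001-00, 010--0, 01111-, 110-11
Petrick residual → -101-0, 0--010, 1011-1, 11110-
Minimum SOP uses 11 PIs: b'd'ef' + b'c'de + bc'df' + a'd'ef' + a'cd'e'f + a'b'ce'f' + a'bc'f' + a'bcde + ab'cdf + abc'ef + abcde'

11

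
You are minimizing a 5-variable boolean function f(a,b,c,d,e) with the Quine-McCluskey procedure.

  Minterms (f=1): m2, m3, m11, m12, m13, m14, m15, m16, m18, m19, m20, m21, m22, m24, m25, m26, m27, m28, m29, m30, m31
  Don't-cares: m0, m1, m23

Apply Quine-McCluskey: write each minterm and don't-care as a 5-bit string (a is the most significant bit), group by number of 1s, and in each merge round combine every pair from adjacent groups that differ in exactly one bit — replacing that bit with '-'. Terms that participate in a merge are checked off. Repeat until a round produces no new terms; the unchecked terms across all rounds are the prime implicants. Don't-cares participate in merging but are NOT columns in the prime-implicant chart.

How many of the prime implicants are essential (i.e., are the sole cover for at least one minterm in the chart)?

3

Round 0: 00000✓ 00001✓ 00010✓ 00011✓ 01011✓ 01100✓ 01101✓ 01110✓ 01111✓ 10000✓ 10010✓ 10011✓ 10100✓ 10101✓ 10110✓ 10111✓ 11000✓ 11001✓ 11010✓ 11011✓ 11100✓ 11101✓ 11110✓ 11111✓
Round 1: -0000✓ -0010✓ -0011✓ -1011✓ -1100✓ -1101✓ -1110✓ -1111✓ 0-011✓ 000-0✓ 000-1✓ 0000-✓ 0001-✓ 01-11✓ 011-0✓ 011-1✓ 0110-✓ 0111-✓ 1-000✓ 1-010✓ 1-011✓ 1-100✓ 1-101✓ 1-110✓ 1-111✓ 10-00✓ 10-10✓ 10-11✓ 100-0✓ 1001-✓ 101-0✓ 101-1✓ 1010-✓ 1011-✓ 11-00✓ 11-01✓ 11-10✓ 11-11✓ 110-0✓ 110-1✓ 1100-✓ 1101-✓ 111-0✓ 111-1✓ 1110-✓ 1111-✓
Round 2: --011 -00-0 -001- -1-11 -11-0✓ -11-1✓ -110-✓ -111-✓ 000-- 011--✓ 1--00✓ 1--10✓ 1--11✓ 1-0-0✓ 1-01-✓ 1-1-0✓ 1-1-1✓ 1-10-✓ 1-11-✓ 10--0✓ 10-1-✓ 101--✓ 11--0✓ 11--1✓ 11-0-✓ 11-1-✓ 110--✓ 111--✓
Round 3: -11-- 1---0 1--1- 1-1-- 11---
PIs = {--011, -00-0, -001-, -1-11, -11--, 000--, 1---0, 1--1-, 1-1--, 11---}
Coverage chart:
  m2: -00-0,-001-,000--
  m3: --011,-001-,000--
  m11: --011,-1-11
  m12: -11-- ←essential
  m13: -11-- ←essential
  m14: -11-- ←essential
  m15: -1-11,-11--
  m16: -00-0,1---0
  m18: -00-0,-001-,1---0,1--1-
  m19: --011,-001-,1--1-
  m20: 1---0,1-1--
  m21: 1-1-- ←essential
  m22: 1---0,1--1-,1-1--
  m24: 1---0,11---
  m25: 11--- ←essential
  m26: 1---0,1--1-,11---
  m27: --011,-1-11,1--1-,11---
  m28: -11--,1---0,1-1--,11---
  m29: -11--,1-1--,11---
  m30: -11--,1---0,1--1-,1-1--,11---
  m31: -1-11,-11--,1--1-,1-1--,11---
Essential: -11--, 1-1--, 11---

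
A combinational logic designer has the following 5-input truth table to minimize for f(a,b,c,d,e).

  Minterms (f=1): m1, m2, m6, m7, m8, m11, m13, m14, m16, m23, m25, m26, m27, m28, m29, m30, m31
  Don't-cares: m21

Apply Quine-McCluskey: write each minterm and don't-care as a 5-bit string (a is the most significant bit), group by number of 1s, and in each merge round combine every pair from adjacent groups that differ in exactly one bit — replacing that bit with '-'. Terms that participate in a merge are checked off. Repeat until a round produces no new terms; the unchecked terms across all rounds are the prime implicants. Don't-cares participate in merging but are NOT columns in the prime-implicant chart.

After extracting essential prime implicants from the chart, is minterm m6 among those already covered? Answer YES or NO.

YES

Round 0: 00001 00010✓ 00110✓ 00111✓ 01000 01011✓ 01101✓ 01110✓ 10000 10101✓ 10111✓ 11001✓ 11010✓ 11011✓ 11100✓ 11101✓ 11110✓ 11111✓
Round 1: -0111 -1011 -1101 -1110 0-110 00-10 0011- 1-101✓ 1-111✓ 101-1✓ 11-01✓ 11-10✓ 11-11✓ 110-1✓ 1101-✓ 111-0✓ 111-1✓ 1110-✓ 1111-✓
Round 2: 1-1-1 11--1 11-1- 111--
PIs = {-0111, -1011, -1101, -1110, 0-110, 00-10, 00001, 0011-, 01000, 1-1-1, 10000, 11--1, 11-1-, 111--}
Coverage chart:
  m1: 00001 ←essential
  m2: 00-10 ←essential
  m6: 0-110,00-10,0011-
  m7: -0111,0011-
  m8: 01000 ←essential
  m11: -1011 ←essential
  m13: -1101 ←essential
  m14: -1110,0-110
  m16: 10000 ←essential
  m23: -0111,1-1-1
  m25: 11--1 ←essential
  m26: 11-1- ←essential
  m27: -1011,11--1,11-1-
  m28: 111-- ←essential
  m29: -1101,1-1-1,11--1,111--
  m30: -1110,11-1-,111--
  m31: 1-1-1,11--1,11-1-,111--
Essential: -1011, -1101, 00-10, 00001, 01000, 10000, 11--1, 11-1-, 111--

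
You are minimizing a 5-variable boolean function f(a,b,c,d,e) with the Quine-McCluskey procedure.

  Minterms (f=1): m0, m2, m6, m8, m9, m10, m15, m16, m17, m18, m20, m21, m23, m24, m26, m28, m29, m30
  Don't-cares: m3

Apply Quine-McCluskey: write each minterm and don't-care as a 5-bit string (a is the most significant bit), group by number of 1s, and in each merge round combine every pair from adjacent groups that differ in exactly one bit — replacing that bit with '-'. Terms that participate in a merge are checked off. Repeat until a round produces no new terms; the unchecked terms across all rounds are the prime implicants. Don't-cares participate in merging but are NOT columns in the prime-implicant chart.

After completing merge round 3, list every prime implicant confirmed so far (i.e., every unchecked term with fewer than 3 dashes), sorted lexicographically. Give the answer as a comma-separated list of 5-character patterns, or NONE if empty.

00-10, 0001-, 0100-, 01111, 1--00, 1-10-, 10-0-, 101-1, 11--0

Round 0: 00000✓ 00010✓ 00011✓ 00110✓ 01000✓ 01001✓ 01010✓ 01111 10000✓ 10001✓ 10010✓ 10100✓ 10101✓ 10111✓ 11000✓ 11010✓ 11100✓ 11101✓ 11110✓
Round 1: -0000✓ -0010✓ -1000✓ -1010✓ 0-000✓ 0-010✓ 00-10 000-0✓ 0001- 010-0✓ 0100- 1-000✓ 1-010✓ 1-100✓ 1-101✓ 10-00✓ 10-01✓ 100-0✓ 1000-✓ 101-1 1010-✓ 11-00✓ 11-10✓ 110-0✓ 111-0✓ 1110-✓
Round 2: --000✓ --010✓ -00-0✓ -10-0✓ 0-0-0✓ 1--00 1-0-0✓ 1-10- 10-0- 11--0
Round 3: --0-0
PIs = {--0-0, 00-10, 0001-, 0100-, 01111, 1--00, 1-10-, 10-0-, 101-1, 11--0}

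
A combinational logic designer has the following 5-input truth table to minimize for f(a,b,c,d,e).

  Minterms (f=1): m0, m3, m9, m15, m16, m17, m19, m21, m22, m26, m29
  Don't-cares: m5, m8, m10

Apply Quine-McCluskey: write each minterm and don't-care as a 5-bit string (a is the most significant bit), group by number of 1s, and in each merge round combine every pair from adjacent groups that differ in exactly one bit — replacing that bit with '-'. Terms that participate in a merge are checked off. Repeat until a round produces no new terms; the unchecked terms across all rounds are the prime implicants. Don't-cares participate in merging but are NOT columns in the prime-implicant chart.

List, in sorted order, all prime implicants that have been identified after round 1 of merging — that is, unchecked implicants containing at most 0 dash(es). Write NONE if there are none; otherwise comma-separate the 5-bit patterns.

size-2^0 implicants → 00000(✓)  00011(✓)  00101(✓)  01000(✓)  01001(✓)  01010(✓)  01111  10000(✓)  10001(✓)  10011(✓)  10101(✓)  10110  11010(✓)  11101(✓)
size-2^1 implicants → -0000  -0011  -0101  -1010  0-000  010-0  0100-  1-101  10-01  100-1  1000-
Unchecked terms (primes): -0000, -0011, -0101, -1010, 0-000, 010-0, 0100-, 01111, 1-101, 10-01, 100-1, 1000-, 10110

01111, 10110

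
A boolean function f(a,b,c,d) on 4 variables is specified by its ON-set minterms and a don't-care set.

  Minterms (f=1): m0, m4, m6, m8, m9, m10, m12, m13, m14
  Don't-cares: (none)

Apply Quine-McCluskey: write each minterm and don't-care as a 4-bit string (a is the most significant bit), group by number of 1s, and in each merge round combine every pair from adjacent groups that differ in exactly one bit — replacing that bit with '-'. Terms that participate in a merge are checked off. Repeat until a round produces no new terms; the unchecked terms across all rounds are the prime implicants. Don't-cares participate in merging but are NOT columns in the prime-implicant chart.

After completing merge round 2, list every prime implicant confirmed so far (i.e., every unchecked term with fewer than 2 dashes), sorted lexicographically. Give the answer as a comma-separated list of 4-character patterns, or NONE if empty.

NONE

[col 0] 0000*, 0100*, 0110*, 1000*, 1001*, 1010*, 1100*, 1101*, 1110*
[col 1] -000*, -100*, -110*, 0-00*, 01-0*, 1-00*, 1-01*, 1-10*, 10-0*, 100-*, 11-0*, 110-*
[col 2] --00, -1-0, 1--0, 1-0-
Prime implicants: --00, -1-0, 1--0, 1-0-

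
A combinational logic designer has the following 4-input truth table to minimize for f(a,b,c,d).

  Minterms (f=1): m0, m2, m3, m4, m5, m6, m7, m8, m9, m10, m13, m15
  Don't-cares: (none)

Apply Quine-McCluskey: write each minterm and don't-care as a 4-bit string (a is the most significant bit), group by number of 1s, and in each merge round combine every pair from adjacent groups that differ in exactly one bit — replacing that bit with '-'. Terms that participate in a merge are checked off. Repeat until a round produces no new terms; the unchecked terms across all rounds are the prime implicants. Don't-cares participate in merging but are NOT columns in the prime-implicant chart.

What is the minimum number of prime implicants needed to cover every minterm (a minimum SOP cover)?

[col 0] 0000*, 0010*, 0011*, 0100*, 0101*, 0110*, 0111*, 1000*, 1001*, 1010*, 1101*, 1111*
[col 1] -000*, -010*, -101*, -111*, 0-00*, 0-10*, 0-11*, 00-0*, 001-*, 01-0*, 01-1*, 010-*, 011-*, 1-01, 10-0*, 100-, 11-1*
[col 2] -0-0, -1-1, 0--0, 0-1-, 01--
Prime implicants: -0-0, -1-1, 0--0, 0-1-, 01--, 1-01, 100-
PI chart (minterm → PIs covering it):
  0 | -0-0,0--0
  2 | -0-0,0--0,0-1-
  3 | 0-1-  (sole → essential)
  4 | 0--0,01--
  5 | -1-1,01--
  6 | 0--0,0-1-,01--
  7 | -1-1,0-1-,01--
  8 | -0-0,100-
  9 | 1-01,100-
  10 | -0-0  (sole → essential)
  13 | -1-1,1-01
  15 | -1-1  (sole → essential)
Essential prime implicants: -0-0, -1-1, 0-1-
Petrick residual → 0--0, 1-01
Minimum SOP uses 5 PIs: b'd' + bd + a'd' + a'c + ac'd

5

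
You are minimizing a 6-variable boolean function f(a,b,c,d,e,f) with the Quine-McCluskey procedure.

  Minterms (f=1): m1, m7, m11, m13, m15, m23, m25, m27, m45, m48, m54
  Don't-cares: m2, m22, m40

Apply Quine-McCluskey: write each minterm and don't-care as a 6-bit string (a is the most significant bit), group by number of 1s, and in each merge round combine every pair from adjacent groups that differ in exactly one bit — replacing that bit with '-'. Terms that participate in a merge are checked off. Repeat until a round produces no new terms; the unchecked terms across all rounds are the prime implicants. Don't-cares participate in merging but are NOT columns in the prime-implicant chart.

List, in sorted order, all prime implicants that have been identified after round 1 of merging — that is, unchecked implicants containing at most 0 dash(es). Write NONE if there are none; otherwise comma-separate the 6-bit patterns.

000001, 000010, 101000, 110000

size-2^0 implicants → 000001  000010  000111(✓)  001011(✓)  001101(✓)  001111(✓)  010110(✓)  010111(✓)  011001(✓)  011011(✓)  101000  101101(✓)  110000  110110(✓)
size-2^1 implicants → -01101  -10110  0-0111  0-1011  00-111  001-11  0011-1  01011-  0110-1
Unchecked terms (primes): -01101, -10110, 0-0111, 0-1011, 00-111, 000001, 000010, 001-11, 0011-1, 01011-, 0110-1, 101000, 110000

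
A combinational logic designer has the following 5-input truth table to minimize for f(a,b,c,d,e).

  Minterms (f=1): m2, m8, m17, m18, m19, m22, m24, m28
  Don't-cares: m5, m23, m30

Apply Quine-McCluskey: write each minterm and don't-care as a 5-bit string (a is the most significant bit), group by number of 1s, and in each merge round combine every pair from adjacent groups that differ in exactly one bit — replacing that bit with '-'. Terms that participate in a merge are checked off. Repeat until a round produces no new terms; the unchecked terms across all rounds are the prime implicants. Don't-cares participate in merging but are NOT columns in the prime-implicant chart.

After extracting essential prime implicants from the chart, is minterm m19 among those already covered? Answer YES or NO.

Round 0: 00010✓ 00101 01000✓ 10001✓ 10010✓ 10011✓ 10110✓ 10111✓ 11000✓ 11100✓ 11110✓
Round 1: -0010 -1000 1-110 10-10✓ 10-11✓ 100-1 1001-✓ 1011-✓ 11-00 111-0
Round 2: 10-1-
PIs = {-0010, -1000, 00101, 1-110, 10-1-, 100-1, 11-00, 111-0}
Coverage chart:
  m2: -0010 ←essential
  m8: -1000 ←essential
  m17: 100-1 ←essential
  m18: -0010,10-1-
  m19: 10-1-,100-1
  m22: 1-110,10-1-
  m24: -1000,11-00
  m28: 11-00,111-0
Essential: -0010, -1000, 100-1

YES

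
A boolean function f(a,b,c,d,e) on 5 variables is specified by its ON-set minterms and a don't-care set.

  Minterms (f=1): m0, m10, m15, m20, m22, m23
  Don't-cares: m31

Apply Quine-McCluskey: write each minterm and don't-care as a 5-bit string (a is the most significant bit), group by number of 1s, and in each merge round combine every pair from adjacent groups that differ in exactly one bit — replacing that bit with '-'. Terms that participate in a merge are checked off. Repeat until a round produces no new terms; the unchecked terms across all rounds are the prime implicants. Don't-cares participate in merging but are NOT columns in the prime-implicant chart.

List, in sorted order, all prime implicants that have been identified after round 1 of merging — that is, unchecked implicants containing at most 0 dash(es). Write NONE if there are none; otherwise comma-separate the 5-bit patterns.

[col 0] 00000, 01010, 01111*, 10100*, 10110*, 10111*, 11111*
[col 1] -1111, 1-111, 101-0, 1011-
Prime implicants: -1111, 00000, 01010, 1-111, 101-0, 1011-

00000, 01010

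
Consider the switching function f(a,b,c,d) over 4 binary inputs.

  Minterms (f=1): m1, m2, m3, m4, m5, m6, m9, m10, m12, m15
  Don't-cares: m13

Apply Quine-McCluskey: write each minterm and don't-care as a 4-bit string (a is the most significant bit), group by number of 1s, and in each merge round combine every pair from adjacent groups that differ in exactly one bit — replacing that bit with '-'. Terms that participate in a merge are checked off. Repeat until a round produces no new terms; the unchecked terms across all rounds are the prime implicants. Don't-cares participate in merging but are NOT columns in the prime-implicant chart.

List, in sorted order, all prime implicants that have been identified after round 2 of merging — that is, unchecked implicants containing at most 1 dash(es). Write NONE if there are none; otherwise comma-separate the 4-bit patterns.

[col 0] 0001*, 0010*, 0011*, 0100*, 0101*, 0110*, 1001*, 1010*, 1100*, 1101*, 1111*
[col 1] -001*, -010, -100*, -101*, 0-01*, 0-10, 00-1, 001-, 01-0, 010-*, 1-01*, 11-1, 110-*
[col 2] --01, -10-
Prime implicants: --01, -010, -10-, 0-10, 00-1, 001-, 01-0, 11-1

-010, 0-10, 00-1, 001-, 01-0, 11-1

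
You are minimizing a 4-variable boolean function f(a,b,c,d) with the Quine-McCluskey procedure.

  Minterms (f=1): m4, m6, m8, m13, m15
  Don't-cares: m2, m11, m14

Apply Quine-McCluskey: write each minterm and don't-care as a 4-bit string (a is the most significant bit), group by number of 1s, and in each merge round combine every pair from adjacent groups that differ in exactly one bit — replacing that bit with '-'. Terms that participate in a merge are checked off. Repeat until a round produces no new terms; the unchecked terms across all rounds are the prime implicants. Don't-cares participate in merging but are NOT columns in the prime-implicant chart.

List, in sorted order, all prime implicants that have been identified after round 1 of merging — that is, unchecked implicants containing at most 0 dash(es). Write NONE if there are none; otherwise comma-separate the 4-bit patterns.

1000

size-2^0 implicants → 0010(✓)  0100(✓)  0110(✓)  1000  1011(✓)  1101(✓)  1110(✓)  1111(✓)
size-2^1 implicants → -110  0-10  01-0  1-11  11-1  111-
Unchecked terms (primes): -110, 0-10, 01-0, 1-11, 1000, 11-1, 111-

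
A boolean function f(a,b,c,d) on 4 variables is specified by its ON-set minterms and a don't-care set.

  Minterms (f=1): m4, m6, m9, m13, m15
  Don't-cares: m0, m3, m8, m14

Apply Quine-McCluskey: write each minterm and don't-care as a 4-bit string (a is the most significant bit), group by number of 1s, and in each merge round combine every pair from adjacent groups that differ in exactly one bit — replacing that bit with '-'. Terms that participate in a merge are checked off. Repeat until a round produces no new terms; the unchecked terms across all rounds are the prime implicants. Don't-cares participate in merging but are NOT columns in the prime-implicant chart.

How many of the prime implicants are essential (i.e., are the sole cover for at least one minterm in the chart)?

0

size-2^0 implicants → 0000(✓)  0011  0100(✓)  0110(✓)  1000(✓)  1001(✓)  1101(✓)  1110(✓)  1111(✓)
size-2^1 implicants → -000  -110  0-00  01-0  1-01  100-  11-1  111-
Unchecked terms (primes): -000, -110, 0-00, 0011, 01-0, 1-01, 100-, 11-1, 111-
Minterm coverage:
  m4 ⊆ 0-00,01-0
  m6 ⊆ -110,01-0
  m9 ⊆ 1-01,100-
  m13 ⊆ 1-01,11-1
  m15 ⊆ 11-1,111-
(no essential prime implicants)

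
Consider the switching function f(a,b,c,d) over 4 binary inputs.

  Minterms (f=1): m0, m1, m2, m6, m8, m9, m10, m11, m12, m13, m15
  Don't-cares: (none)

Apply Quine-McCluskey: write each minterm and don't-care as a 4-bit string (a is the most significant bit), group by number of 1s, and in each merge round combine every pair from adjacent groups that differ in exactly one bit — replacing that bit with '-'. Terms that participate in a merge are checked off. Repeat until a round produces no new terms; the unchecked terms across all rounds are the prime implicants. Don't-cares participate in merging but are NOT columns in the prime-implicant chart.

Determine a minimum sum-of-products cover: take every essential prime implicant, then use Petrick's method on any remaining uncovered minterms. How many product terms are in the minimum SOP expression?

Round 0: 0000✓ 0001✓ 0010✓ 0110✓ 1000✓ 1001✓ 1010✓ 1011✓ 1100✓ 1101✓ 1111✓
Round 1: -000✓ -001✓ -010✓ 0-10 00-0✓ 000-✓ 1-00✓ 1-01✓ 1-11✓ 10-0✓ 10-1✓ 100-✓ 101-✓ 11-1✓ 110-✓
Round 2: -0-0 -00- 1--1 1-0- 10--
PIs = {-0-0, -00-, 0-10, 1--1, 1-0-, 10--}
Coverage chart:
  m0: -0-0,-00-
  m1: -00- ←essential
  m2: -0-0,0-10
  m6: 0-10 ←essential
  m8: -0-0,-00-,1-0-,10--
  m9: -00-,1--1,1-0-,10--
  m10: -0-0,10--
  m11: 1--1,10--
  m12: 1-0- ←essential
  m13: 1--1,1-0-
  m15: 1--1 ←essential
Essential: -00-, 0-10, 1--1, 1-0-
Petrick residual → -0-0
Min cover (5 terms): b'd' + b'c' + a'cd' + ad + ac'

5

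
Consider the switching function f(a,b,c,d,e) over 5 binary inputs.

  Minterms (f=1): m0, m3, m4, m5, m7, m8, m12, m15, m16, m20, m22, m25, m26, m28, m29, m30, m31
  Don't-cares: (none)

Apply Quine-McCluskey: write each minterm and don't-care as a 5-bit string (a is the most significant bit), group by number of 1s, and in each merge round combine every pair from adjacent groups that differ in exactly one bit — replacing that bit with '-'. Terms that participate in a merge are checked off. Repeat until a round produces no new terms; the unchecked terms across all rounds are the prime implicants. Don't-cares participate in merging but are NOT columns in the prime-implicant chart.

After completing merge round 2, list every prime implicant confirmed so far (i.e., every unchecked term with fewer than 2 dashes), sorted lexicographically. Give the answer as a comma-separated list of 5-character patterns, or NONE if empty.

-1111, 0-111, 00-11, 001-1, 0010-, 11-01, 11-10

size-2^0 implicants → 00000(✓)  00011(✓)  00100(✓)  00101(✓)  00111(✓)  01000(✓)  01100(✓)  01111(✓)  10000(✓)  10100(✓)  10110(✓)  11001(✓)  11010(✓)  11100(✓)  11101(✓)  11110(✓)  11111(✓)
size-2^1 implicants → -0000(✓)  -0100(✓)  -1100(✓)  -1111  0-000(✓)  0-100(✓)  0-111  00-00(✓)  00-11  001-1  0010-  01-00(✓)  1-100(✓)  1-110(✓)  10-00(✓)  101-0(✓)  11-01  11-10  111-0(✓)  111-1(✓)  1110-(✓)  1111-(✓)
size-2^2 implicants → --100  -0-00  0--00  1-1-0  111--
Unchecked terms (primes): --100, -0-00, -1111, 0--00, 0-111, 00-11, 001-1, 0010-, 1-1-0, 11-01, 11-10, 111--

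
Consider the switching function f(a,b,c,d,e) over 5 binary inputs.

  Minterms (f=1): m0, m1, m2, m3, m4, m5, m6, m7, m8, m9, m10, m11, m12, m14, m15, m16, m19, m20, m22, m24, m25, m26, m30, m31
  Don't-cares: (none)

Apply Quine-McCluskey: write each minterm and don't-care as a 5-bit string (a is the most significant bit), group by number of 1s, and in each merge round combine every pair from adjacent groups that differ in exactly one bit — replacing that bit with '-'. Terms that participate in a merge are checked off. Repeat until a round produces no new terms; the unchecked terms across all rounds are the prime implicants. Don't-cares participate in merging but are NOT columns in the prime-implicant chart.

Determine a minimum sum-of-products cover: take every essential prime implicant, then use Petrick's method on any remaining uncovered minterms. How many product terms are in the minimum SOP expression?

Round 0: 00000✓ 00001✓ 00010✓ 00011✓ 00100✓ 00101✓ 00110✓ 00111✓ 01000✓ 01001✓ 01010✓ 01011✓ 01100✓ 01110✓ 01111✓ 10000✓ 10011✓ 10100✓ 10110✓ 11000✓ 11001✓ 11010✓ 11110✓ 11111✓
Round 1: -0000✓ -0011 -0100✓ -0110✓ -1000✓ -1001✓ -1010✓ -1110✓ -1111✓ 0-000✓ 0-001✓ 0-010✓ 0-011✓ 0-100✓ 0-110✓ 0-111✓ 00-00✓ 00-01✓ 00-10✓ 00-11✓ 000-0✓ 000-1✓ 0000-✓ 0001-✓ 001-0✓ 001-1✓ 0010-✓ 0011-✓ 01-00✓ 01-10✓ 01-11✓ 010-0✓ 010-1✓ 0100-✓ 0101-✓ 011-0✓ 0111-✓ 1-000✓ 1-110✓ 10-00✓ 101-0✓ 11-10✓ 110-0✓ 1100-✓ 1111-✓
Round 2: --000 --110 -0-00 -01-0 -1-10 -10-0 -100- -111- 0--00✓ 0--10✓ 0--11✓ 0-0-0✓ 0-0-1✓ 0-00-✓ 0-01-✓ 0-1-0✓ 0-11-✓ 00--0✓ 00--1✓ 00-0-✓ 00-1-✓ 000--✓ 001--✓ 01--0✓ 01-1-✓ 010--✓
Round 3: 0---0 0--1- 0-0-- 00---
PIs = {--000, --110, -0-00, -0011, -01-0, -1-10, -10-0, -100-, -111-, 0---0, 0--1-, 0-0--, 00---}
Coverage chart:
  m0: --000,-0-00,0---0,0-0--,00---
  m1: 0-0--,00---
  m2: 0---0,0--1-,0-0--,00---
  m3: -0011,0--1-,0-0--,00---
  m4: -0-00,-01-0,0---0,00---
  m5: 00--- ←essential
  m6: --110,-01-0,0---0,0--1-,00---
  m7: 0--1-,00---
  m8: --000,-10-0,-100-,0---0,0-0--
  m9: -100-,0-0--
  m10: -1-10,-10-0,0---0,0--1-,0-0--
  m11: 0--1-,0-0--
  m12: 0---0 ←essential
  m14: --110,-1-10,-111-,0---0,0--1-
  m15: -111-,0--1-
  m16: --000,-0-00
  m19: -0011 ←essential
  m20: -0-00,-01-0
  m22: --110,-01-0
  m24: --000,-10-0,-100-
  m25: -100- ←essential
  m26: -1-10,-10-0
  m30: --110,-1-10,-111-
  m31: -111- ←essential
Essential: -0011, -100-, -111-, 0---0, 00---
Petrick residual → --000, -01-0, -1-10, 0--1-
Min cover (9 terms): c'd'e' + b'c'de + b'ce' + bde' + bc'd' + bcd + a'e' + a'd + a'b'

9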